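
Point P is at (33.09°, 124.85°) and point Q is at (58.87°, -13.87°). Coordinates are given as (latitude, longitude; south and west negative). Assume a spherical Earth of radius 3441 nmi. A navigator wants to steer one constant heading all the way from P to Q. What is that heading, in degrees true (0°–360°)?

285.4°

Meridional parts: M(φ₁)=+0.6126, M(φ₂)=+1.2782 → ΔM = +0.6656;  Δλ = -2.4211 rad
tan C = Δλ / ΔM = -3.6377 → C = 285.37°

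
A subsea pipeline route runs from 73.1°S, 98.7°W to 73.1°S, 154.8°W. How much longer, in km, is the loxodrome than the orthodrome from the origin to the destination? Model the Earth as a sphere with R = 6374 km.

Great circle: cos σ = sin φ₁ sin φ₂ + cos φ₁ cos φ₂ cos Δλ,  σ = 0.2743 rad → d_gc = 1748.1 km
Rhumb line: Δψ = +0.0000, q = Δφ/Δψ = 0.2907, d_rh = R√(Δφ²+q²Δλ²) = 1814.3 km
Excess = 1814.3 − 1748.1 = 66.2 ≈ 66 km

66 km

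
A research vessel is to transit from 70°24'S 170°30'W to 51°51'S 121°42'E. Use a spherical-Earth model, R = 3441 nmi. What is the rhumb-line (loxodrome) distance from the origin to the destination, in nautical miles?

2202 nmi

Rhumb course C = atan2(Δλ, Δψ) with Δψ = ln[tan(π/4+φ₂/2)/tan(π/4+φ₁/2)] = +0.6941, Δλ = -1.1833 → C = 300.39°
d = R·|Δφ| / |cos C| = 3441·0.32376 / 0.50595 = 2202 nmi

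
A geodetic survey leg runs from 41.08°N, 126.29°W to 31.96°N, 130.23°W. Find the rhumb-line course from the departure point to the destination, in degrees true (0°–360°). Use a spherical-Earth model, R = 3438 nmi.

199.1°

Meridional parts: M(φ₁)=+0.7877, M(φ₂)=+0.5892 → ΔM = -0.1985;  Δλ = -0.0688 rad
tan C = Δλ / ΔM = +0.3464 → C = 199.11°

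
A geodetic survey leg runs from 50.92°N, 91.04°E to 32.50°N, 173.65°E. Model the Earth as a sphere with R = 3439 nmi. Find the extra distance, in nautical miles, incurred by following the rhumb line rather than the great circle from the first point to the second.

164 nmi

Great circle: cos σ = sin φ₁ sin φ₂ + cos φ₁ cos φ₂ cos Δλ,  σ = 1.0639 rad → d_gc = 3658.723 nmi
Rhumb line: Δψ = -0.4356, q = Δφ/Δψ = 0.7381, d_rh = R√(Δφ²+q²Δλ²) = 3823.221 nmi
Excess = 3823.221 − 3658.723 = 164.498 ≈ 164 nmi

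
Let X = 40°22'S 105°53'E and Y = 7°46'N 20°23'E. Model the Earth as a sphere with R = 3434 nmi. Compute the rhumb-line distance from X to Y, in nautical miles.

Rhumb course C = atan2(Δλ, Δψ) with Δψ = ln[tan(π/4+φ₂/2)/tan(π/4+φ₁/2)] = +0.9073, Δλ = -1.4923 → C = 301.30°
d = R·|Δφ| / |cos C| = 3434·0.84009 / 0.51950 = 5553 nmi

5553 nmi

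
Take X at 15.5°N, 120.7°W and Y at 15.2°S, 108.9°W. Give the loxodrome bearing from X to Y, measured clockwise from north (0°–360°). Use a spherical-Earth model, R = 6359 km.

Meridional parts: M(φ₁)=+0.2739, M(φ₂)=-0.2685 → ΔM = -0.5423;  Δλ = +0.2059 rad
tan C = Δλ / ΔM = -0.3797 → C = 159.21°

159.2°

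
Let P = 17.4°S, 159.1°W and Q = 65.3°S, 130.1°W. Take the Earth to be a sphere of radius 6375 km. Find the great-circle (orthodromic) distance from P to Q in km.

5747 km

cos σ = sin φ₁ sin φ₂ + cos φ₁ cos φ₂ cos Δλ
      = sin(-17.40°)sin(-65.30°) + cos(-17.40°)cos(-65.30°)cos(29.00°) = 0.6204
σ = 51.652° → d = Rσ = 6375·0.90150 = 5747 km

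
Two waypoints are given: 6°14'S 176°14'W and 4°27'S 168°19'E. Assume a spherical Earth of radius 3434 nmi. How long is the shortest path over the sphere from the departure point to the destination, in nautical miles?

928 nmi

cos σ = sin φ₁ sin φ₂ + cos φ₁ cos φ₂ cos Δλ
      = sin(-6.23°)sin(-4.45°) + cos(-6.23°)cos(-4.45°)cos(-15.45°) = 0.9637
σ = 15.485° → d = Rσ = 3434·0.27026 = 928 nmi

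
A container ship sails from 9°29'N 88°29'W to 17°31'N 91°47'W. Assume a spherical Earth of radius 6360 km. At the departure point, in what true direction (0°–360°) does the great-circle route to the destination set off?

N = sin Δλ·cos φ₂ = -0.0549;  D = cos φ₁ sin φ₂ − sin φ₁ cos φ₂ cos Δλ = +0.1400
initial course = atan2(N, D) = 338.59°

338.6°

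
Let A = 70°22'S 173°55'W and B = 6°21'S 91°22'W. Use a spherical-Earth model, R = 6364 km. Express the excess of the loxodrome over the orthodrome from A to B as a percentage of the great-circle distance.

Great circle: σ = 1.4228 rad → d_gc = Rσ = 9054.6 km
Rhumb: Δφ = +1.1173, Δλ = +1.4408, Δψ = +1.6432, q = Δφ/Δψ = 0.6799 → d_rh = R√(Δφ²+q²Δλ²) = 9456.6 km
Excess = (9456.6 − 9054.6) / 9054.6 = 402.0 / 9054.6 = 4.44% ≈ 4.4%

4.4%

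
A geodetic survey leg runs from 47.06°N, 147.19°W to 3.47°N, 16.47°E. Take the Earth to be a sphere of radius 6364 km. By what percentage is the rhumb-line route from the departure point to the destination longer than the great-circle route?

17.1%

Great circle: σ = 2.2246 rad → d_gc = Rσ = 14157.3 km
Rhumb: Δφ = -0.7608, Δλ = +2.8564, Δψ = -0.8726, q = Δφ/Δψ = 0.8719 → d_rh = R√(Δφ²+q²Δλ²) = 16572.5 km
Excess = (16572.5 − 14157.3) / 14157.3 = 2415.2 / 14157.3 = 17.06% ≈ 17.1%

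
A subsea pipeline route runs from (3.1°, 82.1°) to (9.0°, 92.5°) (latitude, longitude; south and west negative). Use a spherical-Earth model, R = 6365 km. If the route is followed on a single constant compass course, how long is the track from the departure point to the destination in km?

1322 km

Rhumb course C = atan2(Δλ, Δψ) with Δψ = ln[tan(π/4+φ₂/2)/tan(π/4+φ₁/2)] = +0.1036, Δλ = +0.1815 → C = 60.28°
d = R·|Δφ| / |cos C| = 6365·0.10297 / 0.49569 = 1322 km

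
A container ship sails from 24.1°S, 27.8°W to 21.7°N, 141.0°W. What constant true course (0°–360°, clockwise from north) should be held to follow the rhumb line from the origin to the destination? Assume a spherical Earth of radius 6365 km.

292.6°

Meridional parts: M(φ₁)=-0.4336, M(φ₂)=+0.3881 → ΔM = +0.8217;  Δλ = -1.9757 rad
tan C = Δλ / ΔM = -2.4043 → C = 292.58°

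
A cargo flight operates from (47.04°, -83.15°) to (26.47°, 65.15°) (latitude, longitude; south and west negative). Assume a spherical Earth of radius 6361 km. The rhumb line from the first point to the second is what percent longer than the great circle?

17.9%

Great circle: σ = 1.7648 rad → d_gc = Rσ = 11226.2 km
Rhumb: Δφ = -0.3590, Δλ = +2.5883, Δψ = -0.4533, q = Δφ/Δψ = 0.7920 → d_rh = R√(Δφ²+q²Δλ²) = 13238.3 km
Excess = (13238.3 − 11226.2) / 11226.2 = 2012.1 / 11226.2 = 17.92% ≈ 17.9%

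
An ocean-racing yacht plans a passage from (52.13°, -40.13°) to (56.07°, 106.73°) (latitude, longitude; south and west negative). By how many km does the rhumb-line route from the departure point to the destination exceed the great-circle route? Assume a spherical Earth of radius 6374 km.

Great circle: cos σ = sin φ₁ sin φ₂ + cos φ₁ cos φ₂ cos Δλ,  σ = 1.1939 rad → d_gc = 7609.7 km
Rhumb line: Δψ = +0.1174, q = Δφ/Δψ = 0.5858, d_rh = R√(Δφ²+q²Δλ²) = 9581.0 km
Excess = 9581.0 − 7609.7 = 1971.3 ≈ 1971 km

1971 km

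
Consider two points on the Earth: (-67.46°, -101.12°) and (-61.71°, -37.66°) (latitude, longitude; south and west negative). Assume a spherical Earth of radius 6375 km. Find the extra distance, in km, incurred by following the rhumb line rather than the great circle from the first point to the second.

130 km

Great circle: cos σ = sin φ₁ sin φ₂ + cos φ₁ cos φ₂ cos Δλ,  σ = 0.4635 rad → d_gc = 2955.1 km
Rhumb line: Δψ = +0.2348, q = Δφ/Δψ = 0.4274, d_rh = R√(Δφ²+q²Δλ²) = 3084.8 km
Excess = 3084.8 − 2955.1 = 129.7 ≈ 130 km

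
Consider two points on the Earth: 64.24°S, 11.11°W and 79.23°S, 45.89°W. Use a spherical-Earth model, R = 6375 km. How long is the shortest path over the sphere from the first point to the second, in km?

Haversine: a = sin²(Δφ/2)+cos φ₁ cos φ₂ sin²(Δλ/2) = 0.02427;  σ = 2·atan2(√a,√(1−a))
σ = 17.925° → d = Rσ = 6375·0.31284 = 1994 km

1994 km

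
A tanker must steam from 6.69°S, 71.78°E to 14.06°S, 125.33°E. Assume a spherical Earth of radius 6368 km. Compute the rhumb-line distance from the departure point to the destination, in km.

5907 km

Rhumb course C = atan2(Δλ, Δψ) with Δψ = ln[tan(π/4+φ₂/2)/tan(π/4+φ₁/2)] = -0.1309, Δλ = +0.9346 → C = 97.97°
d = R·|Δφ| / |cos C| = 6368·0.12863 / 0.13867 = 5907 km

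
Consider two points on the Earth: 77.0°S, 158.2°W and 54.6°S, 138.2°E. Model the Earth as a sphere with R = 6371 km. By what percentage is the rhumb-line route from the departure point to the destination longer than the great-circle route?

4.4%

Great circle: σ = 0.5507 rad → d_gc = Rσ = 3508.3 km
Rhumb: Δφ = +0.3910, Δλ = -1.1100, Δψ = +1.0300, q = Δφ/Δψ = 0.3796 → d_rh = R√(Δφ²+q²Δλ²) = 3661.9 km
Excess = (3661.9 − 3508.3) / 3508.3 = 153.6 / 3508.3 = 4.38% ≈ 4.4%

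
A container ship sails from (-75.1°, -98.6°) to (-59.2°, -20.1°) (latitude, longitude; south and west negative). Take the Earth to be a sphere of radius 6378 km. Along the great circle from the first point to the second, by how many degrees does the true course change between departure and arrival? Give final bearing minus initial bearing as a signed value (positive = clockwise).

-74.5°

At departure: θ₁ = atan2(sin Δλ cos φ₂, cos φ₁ sin φ₂ − sin φ₁ cos φ₂ cos Δλ) = 103.69°
At arrival: θ₂ = atan2(sin Δλ cos φ₁, −cos φ₂ sin φ₁ + sin φ₂ cos φ₁ cos Δλ) = 29.20°
Δθ = θ₂ − θ₁ = -74.5°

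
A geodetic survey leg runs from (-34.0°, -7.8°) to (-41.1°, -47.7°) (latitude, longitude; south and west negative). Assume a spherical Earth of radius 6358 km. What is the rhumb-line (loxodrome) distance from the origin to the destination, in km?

Rhumb course C = atan2(Δλ, Δψ) with Δψ = ln[tan(π/4+φ₂/2)/tan(π/4+φ₁/2)] = -0.1565, Δλ = -0.6964 → C = 257.33°
d = R·|Δφ| / |cos C| = 6358·0.12392 / 0.21929 = 3593 km

3593 km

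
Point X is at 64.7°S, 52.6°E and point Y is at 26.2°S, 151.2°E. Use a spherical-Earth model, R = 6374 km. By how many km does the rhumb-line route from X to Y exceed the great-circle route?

611 km

Great circle: cos σ = sin φ₁ sin φ₂ + cos φ₁ cos φ₂ cos Δλ,  σ = 1.2219 rad → d_gc = 7788.7 km
Rhumb line: Δψ = +1.0200, q = Δφ/Δψ = 0.6588, d_rh = R√(Δφ²+q²Δλ²) = 8399.8 km
Excess = 8399.8 − 7788.7 = 611.1 ≈ 611 km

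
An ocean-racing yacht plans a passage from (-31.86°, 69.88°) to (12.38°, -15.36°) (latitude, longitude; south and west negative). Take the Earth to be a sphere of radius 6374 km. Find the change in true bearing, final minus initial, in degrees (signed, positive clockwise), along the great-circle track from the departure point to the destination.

Initial bearing θ₁ = atan2(sin Δλ cos φ₂, cos φ₁ sin φ₂ − sin φ₁ cos φ₂ cos Δλ) = 283.01°
Final bearing θ₂ = (initial bearing from the destination back to the start) + 180° = 302.09°
Δθ = θ₂ − θ₁ = +19.1°

+19.1°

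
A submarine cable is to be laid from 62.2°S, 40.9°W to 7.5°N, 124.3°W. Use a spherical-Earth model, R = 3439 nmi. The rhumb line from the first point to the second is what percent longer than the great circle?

Great circle: σ = 1.6332 rad → d_gc = Rσ = 5616.4 nmi
Rhumb: Δφ = +1.2165, Δλ = -1.4556, Δψ = +1.5277, q = Δφ/Δψ = 0.7963 → d_rh = R√(Δφ²+q²Δλ²) = 5778.4 nmi
Excess = (5778.4 − 5616.4) / 5616.4 = 162.0 / 5616.4 = 2.88% ≈ 2.9%

2.9%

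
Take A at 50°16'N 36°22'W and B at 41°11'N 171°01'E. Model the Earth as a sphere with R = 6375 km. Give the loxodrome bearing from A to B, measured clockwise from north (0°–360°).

Meridional parts: M(φ₁)=+1.0179, M(φ₂)=+0.7901 → ΔM = -0.2278;  Δλ = -2.6637 rad
tan C = Δλ / ΔM = +11.6912 → C = 265.11°

265.1°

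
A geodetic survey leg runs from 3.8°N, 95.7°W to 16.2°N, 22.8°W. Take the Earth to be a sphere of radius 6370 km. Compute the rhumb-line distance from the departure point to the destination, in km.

Δψ = ln[tan(π/4+φ₂/2)/tan(π/4+φ₁/2)] = +0.2202;  Δφ = +0.2164 rad,  Δλ = +1.2723 rad
q = Δφ/Δψ = 0.9828
d = R·√(Δφ² + q²Δλ²) = 6370·1.26901 = 8084 km

8084 km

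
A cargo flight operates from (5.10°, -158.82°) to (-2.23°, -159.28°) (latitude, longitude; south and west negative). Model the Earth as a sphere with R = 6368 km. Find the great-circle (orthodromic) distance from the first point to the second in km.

816 km

Haversine: a = sin²(Δφ/2)+cos φ₁ cos φ₂ sin²(Δλ/2) = 0.00410;  σ = 2·atan2(√a,√(1−a))
σ = 7.344° → d = Rσ = 6368·0.12818 = 816 km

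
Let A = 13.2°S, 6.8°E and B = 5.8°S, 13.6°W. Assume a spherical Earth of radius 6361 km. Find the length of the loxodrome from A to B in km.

Rhumb course C = atan2(Δλ, Δψ) with Δψ = ln[tan(π/4+φ₂/2)/tan(π/4+φ₁/2)] = +0.1310, Δλ = -0.3560 → C = 290.21°
d = R·|Δφ| / |cos C| = 6361·0.12915 / 0.34541 = 2379 km

2379 km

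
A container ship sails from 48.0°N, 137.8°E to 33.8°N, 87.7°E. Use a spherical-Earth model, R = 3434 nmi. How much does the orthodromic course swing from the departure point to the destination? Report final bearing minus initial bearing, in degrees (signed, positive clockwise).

-34.3°

At departure: θ₁ = atan2(sin Δλ cos φ₂, cos φ₁ sin φ₂ − sin φ₁ cos φ₂ cos Δλ) = 267.85°
At arrival: θ₂ = atan2(sin Δλ cos φ₁, −cos φ₂ sin φ₁ + sin φ₂ cos φ₁ cos Δλ) = 233.58°
Δθ = θ₂ − θ₁ = -34.3°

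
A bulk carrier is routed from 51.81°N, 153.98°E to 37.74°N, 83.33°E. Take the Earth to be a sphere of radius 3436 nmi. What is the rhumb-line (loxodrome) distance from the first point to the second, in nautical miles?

Δψ = ln[tan(π/4+φ₂/2)/tan(π/4+φ₁/2)] = -0.3485;  Δφ = -0.2456 rad,  Δλ = -1.2331 rad
q = Δφ/Δψ = 0.7045
d = R·√(Δφ² + q²Δλ²) = 3436·0.90280 = 3102 nmi

3102 nmi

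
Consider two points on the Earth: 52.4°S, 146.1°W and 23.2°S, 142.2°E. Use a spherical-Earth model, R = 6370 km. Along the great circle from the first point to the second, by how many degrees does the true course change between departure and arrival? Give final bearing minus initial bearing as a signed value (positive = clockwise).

At departure: θ₁ = atan2(sin Δλ cos φ₂, cos φ₁ sin φ₂ − sin φ₁ cos φ₂ cos Δλ) = 269.23°
At arrival: θ₂ = atan2(sin Δλ cos φ₁, −cos φ₂ sin φ₁ + sin φ₂ cos φ₁ cos Δλ) = 318.41°
Δθ = θ₂ − θ₁ = +49.2°

+49.2°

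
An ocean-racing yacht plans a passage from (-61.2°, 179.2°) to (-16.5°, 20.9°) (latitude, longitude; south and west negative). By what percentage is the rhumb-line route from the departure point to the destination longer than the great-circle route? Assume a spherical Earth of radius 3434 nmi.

Great circle: σ = 1.7521 rad → d_gc = Rσ = 6016.7 nmi
Rhumb: Δφ = +0.7802, Δλ = -2.7629, Δψ = +1.0676, q = Δφ/Δψ = 0.7308 → d_rh = R√(Δφ²+q²Δλ²) = 7432.9 nmi
Excess = (7432.9 − 6016.7) / 6016.7 = 1416.2 / 6016.7 = 23.54% ≈ 23.5%

23.5%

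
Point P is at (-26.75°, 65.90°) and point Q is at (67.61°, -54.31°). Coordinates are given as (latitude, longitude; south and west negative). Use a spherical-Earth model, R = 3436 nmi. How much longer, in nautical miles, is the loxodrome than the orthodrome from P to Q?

Great circle: cos σ = sin φ₁ sin φ₂ + cos φ₁ cos φ₂ cos Δλ,  σ = 2.1985 rad → d_gc = 7554.2 nmi
Rhumb line: Δψ = +2.1047, q = Δφ/Δψ = 0.7825, d_rh = R√(Δφ²+q²Δλ²) = 7989.9 nmi
Excess = 7989.9 − 7554.2 = 435.7 ≈ 436 nmi

436 nmi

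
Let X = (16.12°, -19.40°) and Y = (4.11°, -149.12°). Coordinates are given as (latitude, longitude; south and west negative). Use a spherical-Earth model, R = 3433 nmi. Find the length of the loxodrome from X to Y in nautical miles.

Rhumb course C = atan2(Δλ, Δψ) with Δψ = ln[tan(π/4+φ₂/2)/tan(π/4+φ₁/2)] = -0.2133, Δλ = -2.2640 → C = 264.62°
d = R·|Δφ| / |cos C| = 3433·0.20961 / 0.09381 = 7671 nmi

7671 nmi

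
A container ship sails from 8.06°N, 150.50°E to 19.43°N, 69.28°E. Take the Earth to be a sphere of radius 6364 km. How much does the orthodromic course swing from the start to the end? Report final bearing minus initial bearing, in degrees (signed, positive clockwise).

Initial bearing θ₁ = atan2(sin Δλ cos φ₂, cos φ₁ sin φ₂ − sin φ₁ cos φ₂ cos Δλ) = 288.35°
Final bearing θ₂ = (initial bearing from the destination back to the start) + 180° = 265.21°
Δθ = θ₂ − θ₁ = -23.1°

-23.1°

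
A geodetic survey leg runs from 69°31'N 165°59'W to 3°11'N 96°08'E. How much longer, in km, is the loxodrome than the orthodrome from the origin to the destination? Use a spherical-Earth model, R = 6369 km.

618 km

Great circle: cos σ = sin φ₁ sin φ₂ + cos φ₁ cos φ₂ cos Δλ,  σ = 1.5667 rad → d_gc = 9978.3 km
Rhumb line: Δψ = -1.6554, q = Δφ/Δψ = 0.6994, d_rh = R√(Δφ²+q²Δλ²) = 10595.9 km
Excess = 10595.9 − 9978.3 = 617.6 ≈ 618 km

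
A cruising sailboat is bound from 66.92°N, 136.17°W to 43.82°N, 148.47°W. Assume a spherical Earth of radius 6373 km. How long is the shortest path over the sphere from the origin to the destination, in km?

Haversine: a = sin²(Δφ/2)+cos φ₁ cos φ₂ sin²(Δλ/2) = 0.04334;  σ = 2·atan2(√a,√(1−a))
σ = 24.030° → d = Rσ = 6373·0.41941 = 2673 km

2673 km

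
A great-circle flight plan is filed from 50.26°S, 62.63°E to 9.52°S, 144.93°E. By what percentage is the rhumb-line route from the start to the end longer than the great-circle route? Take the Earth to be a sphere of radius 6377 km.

2.8%

Great circle: σ = 1.3575 rad → d_gc = Rσ = 8656.9 km
Rhumb: Δφ = +0.7110, Δλ = +1.4364, Δψ = +0.8508, q = Δφ/Δψ = 0.8357 → d_rh = R√(Δφ²+q²Δλ²) = 8897.2 km
Excess = (8897.2 − 8656.9) / 8656.9 = 240.3 / 8656.9 = 2.78% ≈ 2.8%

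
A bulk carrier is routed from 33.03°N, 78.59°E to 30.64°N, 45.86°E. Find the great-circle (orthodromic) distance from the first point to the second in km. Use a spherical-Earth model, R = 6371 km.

3091 km

cos σ = sin φ₁ sin φ₂ + cos φ₁ cos φ₂ cos Δλ
      = sin(33.03°)sin(30.64°) + cos(33.03°)cos(30.64°)cos(-32.73°) = 0.8846
σ = 27.797° → d = Rσ = 6371·0.48516 = 3091 km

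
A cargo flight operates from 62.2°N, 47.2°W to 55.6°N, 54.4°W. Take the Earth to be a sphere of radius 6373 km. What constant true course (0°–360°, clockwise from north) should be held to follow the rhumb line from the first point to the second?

Δψ = ln[tan(π/4+φ₂/2)/tan(π/4+φ₁/2)] = -0.2238
Δλ = -0.1257 rad (taken the short way round)
course = atan2(Δλ, Δψ) = 209.31°

209.3°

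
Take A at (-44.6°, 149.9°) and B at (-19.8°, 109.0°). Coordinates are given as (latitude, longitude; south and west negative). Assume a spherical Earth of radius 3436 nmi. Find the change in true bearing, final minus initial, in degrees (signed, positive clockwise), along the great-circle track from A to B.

+23.0°

Initial bearing θ₁ = atan2(sin Δλ cos φ₂, cos φ₁ sin φ₂ − sin φ₁ cos φ₂ cos Δλ) = 292.74°
Final bearing θ₂ = (initial bearing from the destination back to the start) + 180° = 315.74°
Δθ = θ₂ − θ₁ = +23.0°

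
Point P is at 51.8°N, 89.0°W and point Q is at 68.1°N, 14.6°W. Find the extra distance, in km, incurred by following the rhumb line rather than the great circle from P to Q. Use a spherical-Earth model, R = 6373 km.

Great circle: cos σ = sin φ₁ sin φ₂ + cos φ₁ cos φ₂ cos Δλ,  σ = 0.6581 rad → d_gc = 4193.9 km
Rhumb line: Δψ = +0.5821, q = Δφ/Δψ = 0.4887, d_rh = R√(Δφ²+q²Δλ²) = 4432.2 km
Excess = 4432.2 − 4193.9 = 238.3 ≈ 238 km

238 km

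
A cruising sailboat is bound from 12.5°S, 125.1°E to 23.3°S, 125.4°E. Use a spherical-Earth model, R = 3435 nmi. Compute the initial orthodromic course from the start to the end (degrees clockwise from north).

178.5°

θ = atan2( sin Δλ·cos φ₂ ,  cos φ₁ sin φ₂ − sin φ₁ cos φ₂ cos Δλ )
  = atan2(+0.0048, -0.1874) = 178.53°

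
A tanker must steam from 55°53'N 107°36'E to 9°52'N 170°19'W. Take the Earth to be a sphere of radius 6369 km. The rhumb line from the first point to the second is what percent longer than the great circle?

3.3%

Great circle: σ = 1.3511 rad → d_gc = Rσ = 8604.9 km
Rhumb: Δφ = -0.8031, Δλ = +1.4326, Δψ = -1.0084, q = Δφ/Δψ = 0.7965 → d_rh = R√(Δφ²+q²Δλ²) = 8887.2 km
Excess = (8887.2 − 8604.9) / 8604.9 = 282.3 / 8604.9 = 3.28% ≈ 3.3%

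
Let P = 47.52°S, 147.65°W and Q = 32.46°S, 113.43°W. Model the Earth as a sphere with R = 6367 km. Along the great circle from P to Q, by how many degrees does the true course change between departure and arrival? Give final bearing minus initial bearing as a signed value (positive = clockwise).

-22.6°

At departure: θ₁ = atan2(sin Δλ cos φ₂, cos φ₁ sin φ₂ − sin φ₁ cos φ₂ cos Δλ) = 72.23°
At arrival: θ₂ = atan2(sin Δλ cos φ₁, −cos φ₂ sin φ₁ + sin φ₂ cos φ₁ cos Δλ) = 49.66°
Δθ = θ₂ − θ₁ = -22.6°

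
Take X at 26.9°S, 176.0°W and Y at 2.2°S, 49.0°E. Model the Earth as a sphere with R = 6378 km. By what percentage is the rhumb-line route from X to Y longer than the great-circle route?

3.2%

Great circle: σ = 2.2303 rad → d_gc = Rσ = 14225.2 km
Rhumb: Δφ = +0.4311, Δλ = -2.3562, Δψ = +0.4494, q = Δφ/Δψ = 0.9594 → d_rh = R√(Δφ²+q²Δλ²) = 14677.2 km
Excess = (14677.2 − 14225.2) / 14225.2 = 452.0 / 14225.2 = 3.18% ≈ 3.2%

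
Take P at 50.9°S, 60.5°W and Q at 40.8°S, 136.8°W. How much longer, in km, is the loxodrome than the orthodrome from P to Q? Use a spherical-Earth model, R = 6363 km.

Great circle: cos σ = sin φ₁ sin φ₂ + cos φ₁ cos φ₂ cos Δλ,  σ = 0.9019 rad → d_gc = 5738.5 km
Rhumb line: Δψ = +0.2541, q = Δφ/Δψ = 0.6937, d_rh = R√(Δφ²+q²Δλ²) = 5984.3 km
Excess = 5984.3 − 5738.5 = 245.8 ≈ 246 km

246 km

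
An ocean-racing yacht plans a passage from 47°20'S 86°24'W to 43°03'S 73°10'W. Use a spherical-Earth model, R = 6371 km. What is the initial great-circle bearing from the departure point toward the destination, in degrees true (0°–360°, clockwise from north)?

70.1°

N = sin Δλ·cos φ₂ = +0.1673;  D = cos φ₁ sin φ₂ − sin φ₁ cos φ₂ cos Δλ = +0.0604
initial course = atan2(N, D) = 70.14°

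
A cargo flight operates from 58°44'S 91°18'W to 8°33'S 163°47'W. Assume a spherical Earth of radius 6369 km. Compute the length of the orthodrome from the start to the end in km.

Haversine: a = sin²(Δφ/2)+cos φ₁ cos φ₂ sin²(Δλ/2) = 0.35922;  σ = 2·atan2(√a,√(1−a))
σ = 73.647° → d = Rσ = 6369·1.28538 = 8187 km

8187 km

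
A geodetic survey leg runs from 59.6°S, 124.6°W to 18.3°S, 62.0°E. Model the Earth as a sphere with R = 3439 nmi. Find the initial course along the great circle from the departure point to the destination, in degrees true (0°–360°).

θ = atan2( sin Δλ·cos φ₂ ,  cos φ₁ sin φ₂ − sin φ₁ cos φ₂ cos Δλ )
  = atan2(-0.1091, -0.9724) = 186.40°

186.4°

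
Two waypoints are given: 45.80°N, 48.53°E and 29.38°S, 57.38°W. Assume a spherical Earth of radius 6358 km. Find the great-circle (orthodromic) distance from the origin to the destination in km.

cos σ = sin φ₁ sin φ₂ + cos φ₁ cos φ₂ cos Δλ
      = sin(45.80°)sin(-29.38°) + cos(45.80°)cos(-29.38°)cos(-105.91°) = -0.5182
σ = 121.215° → d = Rσ = 6358·2.11560 = 13451 km

13451 km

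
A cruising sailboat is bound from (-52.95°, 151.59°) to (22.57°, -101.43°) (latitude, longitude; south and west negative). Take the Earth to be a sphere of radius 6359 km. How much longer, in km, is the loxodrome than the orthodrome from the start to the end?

Great circle: cos σ = sin φ₁ sin φ₂ + cos φ₁ cos φ₂ cos Δλ,  σ = 2.0587 rad → d_gc = 13091.5 km
Rhumb line: Δψ = +1.4979, q = Δφ/Δψ = 0.8799, d_rh = R√(Δφ²+q²Δλ²) = 13394.3 km
Excess = 13394.3 − 13091.5 = 302.8 ≈ 303 km

303 km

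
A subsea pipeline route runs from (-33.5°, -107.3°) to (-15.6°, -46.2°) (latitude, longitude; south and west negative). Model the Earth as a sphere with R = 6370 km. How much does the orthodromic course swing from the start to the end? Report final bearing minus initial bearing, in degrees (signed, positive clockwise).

At departure: θ₁ = atan2(sin Δλ cos φ₂, cos φ₁ sin φ₂ − sin φ₁ cos φ₂ cos Δλ) = 87.78°
At arrival: θ₂ = atan2(sin Δλ cos φ₁, −cos φ₂ sin φ₁ + sin φ₂ cos φ₁ cos Δλ) = 59.90°
Δθ = θ₂ − θ₁ = -27.9°

-27.9°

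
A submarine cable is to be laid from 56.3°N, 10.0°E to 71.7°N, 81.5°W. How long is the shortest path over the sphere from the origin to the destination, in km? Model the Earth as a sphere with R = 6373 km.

cos σ = sin φ₁ sin φ₂ + cos φ₁ cos φ₂ cos Δλ
      = sin(56.30°)sin(71.70°) + cos(56.30°)cos(71.70°)cos(-91.50°) = 0.7853
σ = 38.250° → d = Rσ = 6373·0.66759 = 4255 km

4255 km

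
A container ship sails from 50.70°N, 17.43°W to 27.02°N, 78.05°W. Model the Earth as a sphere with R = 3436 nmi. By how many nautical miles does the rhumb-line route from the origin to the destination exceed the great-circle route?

62 nmi

Great circle: cos σ = sin φ₁ sin φ₂ + cos φ₁ cos φ₂ cos Δλ,  σ = 0.8913 rad → d_gc = 3062.62 nmi
Rhumb line: Δψ = -0.5397, q = Δφ/Δψ = 0.7658, d_rh = R√(Δφ²+q²Δλ²) = 3125.07 nmi
Excess = 3125.07 − 3062.62 = 62.45 ≈ 62 nmi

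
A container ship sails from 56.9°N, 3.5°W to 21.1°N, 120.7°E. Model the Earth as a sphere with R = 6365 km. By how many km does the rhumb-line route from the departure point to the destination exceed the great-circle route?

Great circle: cos σ = sin φ₁ sin φ₂ + cos φ₁ cos φ₂ cos Δλ,  σ = 1.5556 rad → d_gc = 9901.4 km
Rhumb line: Δψ = -0.8366, q = Δφ/Δψ = 0.7469, d_rh = R√(Δφ²+q²Δλ²) = 11045.7 km
Excess = 11045.7 − 9901.4 = 1144.3 ≈ 1144 km

1144 km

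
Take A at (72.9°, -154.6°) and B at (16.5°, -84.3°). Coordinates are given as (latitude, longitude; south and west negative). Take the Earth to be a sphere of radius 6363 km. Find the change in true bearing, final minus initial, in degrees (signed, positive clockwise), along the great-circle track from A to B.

Initial bearing θ₁ = atan2(sin Δλ cos φ₂, cos φ₁ sin φ₂ − sin φ₁ cos φ₂ cos Δλ) = 104.02°
Final bearing θ₂ = (initial bearing from the destination back to the start) + 180° = 162.69°
Δθ = θ₂ − θ₁ = +58.7°

+58.7°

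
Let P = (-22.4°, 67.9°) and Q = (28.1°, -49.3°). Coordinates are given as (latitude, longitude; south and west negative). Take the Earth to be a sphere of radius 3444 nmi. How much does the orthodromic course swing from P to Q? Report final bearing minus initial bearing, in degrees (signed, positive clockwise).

At departure: θ₁ = atan2(sin Δλ cos φ₂, cos φ₁ sin φ₂ − sin φ₁ cos φ₂ cos Δλ) = 289.76°
At arrival: θ₂ = atan2(sin Δλ cos φ₁, −cos φ₂ sin φ₁ + sin φ₂ cos φ₁ cos Δλ) = 279.47°
Δθ = θ₂ − θ₁ = -10.3°

-10.3°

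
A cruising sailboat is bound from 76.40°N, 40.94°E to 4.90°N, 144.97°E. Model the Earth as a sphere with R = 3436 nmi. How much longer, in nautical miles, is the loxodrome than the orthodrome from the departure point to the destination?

Great circle: cos σ = sin φ₁ sin φ₂ + cos φ₁ cos φ₂ cos Δλ,  σ = 1.5446 rad → d_gc = 5307.1 nmi
Rhumb line: Δψ = -2.0410, q = Δφ/Δψ = 0.6114, d_rh = R√(Δφ²+q²Δλ²) = 5739.0 nmi
Excess = 5739.0 − 5307.1 = 431.9 ≈ 432 nmi

432 nmi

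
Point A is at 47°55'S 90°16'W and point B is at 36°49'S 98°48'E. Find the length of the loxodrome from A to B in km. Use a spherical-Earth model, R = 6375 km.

Δψ = ln[tan(π/4+φ₂/2)/tan(π/4+φ₁/2)] = +0.2633;  Δφ = +0.1937 rad,  Δλ = -2.9833 rad
q = Δφ/Δψ = 0.7358
d = R·√(Δφ² + q²Δλ²) = 6375·2.20356 = 14048 km

14048 km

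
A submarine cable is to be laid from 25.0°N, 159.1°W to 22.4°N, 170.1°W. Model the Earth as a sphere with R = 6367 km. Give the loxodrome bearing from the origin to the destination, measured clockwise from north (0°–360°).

Meridional parts: M(φ₁)=+0.4509, M(φ₂)=+0.4013 → ΔM = -0.0496;  Δλ = -0.1920 rad
tan C = Δλ / ΔM = +3.8735 → C = 255.52°

255.5°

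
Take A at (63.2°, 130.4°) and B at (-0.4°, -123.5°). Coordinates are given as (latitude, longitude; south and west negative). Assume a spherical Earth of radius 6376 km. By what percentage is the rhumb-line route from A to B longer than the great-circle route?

6.1%

Great circle: σ = 1.7024 rad → d_gc = Rσ = 10854.8 km
Rhumb: Δφ = -1.1100, Δλ = +1.8518, Δψ = -1.4415, q = Δφ/Δψ = 0.7701 → d_rh = R√(Δφ²+q²Δλ²) = 11522.1 km
Excess = (11522.1 − 10854.8) / 10854.8 = 667.3 / 10854.8 = 6.148% ≈ 6.1%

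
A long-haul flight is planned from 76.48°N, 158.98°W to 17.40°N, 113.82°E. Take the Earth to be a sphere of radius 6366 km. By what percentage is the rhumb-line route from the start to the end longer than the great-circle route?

Great circle: σ = 1.2644 rad → d_gc = Rσ = 8049.0 km
Rhumb: Δφ = -1.0311, Δλ = -1.5219, Δψ = -1.8241, q = Δφ/Δψ = 0.5653 → d_rh = R√(Δφ²+q²Δλ²) = 8549.0 km
Excess = (8549.0 − 8049.0) / 8049.0 = 500.0 / 8049.0 = 6.21% ≈ 6.2%

6.2%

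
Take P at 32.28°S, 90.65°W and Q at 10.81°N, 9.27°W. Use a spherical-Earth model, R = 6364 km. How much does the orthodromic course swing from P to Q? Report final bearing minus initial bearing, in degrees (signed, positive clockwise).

-19.5°

Initial bearing θ₁ = atan2(sin Δλ cos φ₂, cos φ₁ sin φ₂ − sin φ₁ cos φ₂ cos Δλ) = 76.28°
Final bearing θ₂ = (initial bearing from the destination back to the start) + 180° = 56.74°
Δθ = θ₂ − θ₁ = -19.5°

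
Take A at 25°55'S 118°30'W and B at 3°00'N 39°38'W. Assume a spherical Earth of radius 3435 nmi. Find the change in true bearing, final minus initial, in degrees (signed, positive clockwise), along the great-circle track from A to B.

-19.2°

At departure: θ₁ = atan2(sin Δλ cos φ₂, cos φ₁ sin φ₂ − sin φ₁ cos φ₂ cos Δλ) = 82.36°
At arrival: θ₂ = atan2(sin Δλ cos φ₁, −cos φ₂ sin φ₁ + sin φ₂ cos φ₁ cos Δλ) = 63.21°
Δθ = θ₂ − θ₁ = -19.2°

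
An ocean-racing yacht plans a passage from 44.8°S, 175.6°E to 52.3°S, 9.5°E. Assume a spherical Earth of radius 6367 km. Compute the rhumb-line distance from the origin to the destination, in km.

12216 km

Δψ = ln[tan(π/4+φ₂/2)/tan(π/4+φ₁/2)] = -0.1982;  Δφ = -0.1309 rad,  Δλ = -2.8990 rad
q = Δφ/Δψ = 0.6603
d = R·√(Δφ² + q²Δλ²) = 6367·1.91861 = 12216 km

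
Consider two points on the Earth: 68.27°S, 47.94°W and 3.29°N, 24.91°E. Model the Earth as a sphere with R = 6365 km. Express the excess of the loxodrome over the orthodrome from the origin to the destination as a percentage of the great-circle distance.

2.8%

Great circle: σ = 1.5151 rad → d_gc = Rσ = 9643.5 km
Rhumb: Δφ = +1.2490, Δλ = +1.2715, Δψ = +1.7080, q = Δφ/Δψ = 0.7312 → d_rh = R√(Δφ²+q²Δλ²) = 9910.4 km
Excess = (9910.4 − 9643.5) / 9643.5 = 266.9 / 9643.5 = 2.77% ≈ 2.8%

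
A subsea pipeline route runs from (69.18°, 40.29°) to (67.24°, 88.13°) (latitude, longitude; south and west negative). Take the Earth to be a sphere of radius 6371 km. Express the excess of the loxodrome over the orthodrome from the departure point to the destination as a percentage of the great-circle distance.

2.6%

Great circle: σ = 0.3038 rad → d_gc = Rσ = 1935.3 km
Rhumb: Δφ = -0.0339, Δλ = +0.8350, Δψ = -0.0913, q = Δφ/Δψ = 0.3710 → d_rh = R√(Δφ²+q²Δλ²) = 1985.1 km
Excess = (1985.1 − 1935.3) / 1935.3 = 49.8 / 1935.3 = 2.57% ≈ 2.6%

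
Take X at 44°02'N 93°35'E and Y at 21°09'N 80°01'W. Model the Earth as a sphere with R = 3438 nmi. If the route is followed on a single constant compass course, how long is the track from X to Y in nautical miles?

8777 nmi

Δψ = ln[tan(π/4+φ₂/2)/tan(π/4+φ₁/2)] = -0.4799;  Δφ = -0.3994 rad,  Δλ = -3.0299 rad
q = Δφ/Δψ = 0.8322
d = R·√(Δφ² + q²Δλ²) = 3438·2.55305 = 8777 nmi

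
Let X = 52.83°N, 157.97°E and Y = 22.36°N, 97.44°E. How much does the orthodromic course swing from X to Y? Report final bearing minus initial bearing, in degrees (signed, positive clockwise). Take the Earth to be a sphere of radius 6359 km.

-40.5°

At departure: θ₁ = atan2(sin Δλ cos φ₂, cos φ₁ sin φ₂ − sin φ₁ cos φ₂ cos Δλ) = 260.64°
At arrival: θ₂ = atan2(sin Δλ cos φ₁, −cos φ₂ sin φ₁ + sin φ₂ cos φ₁ cos Δλ) = 220.14°
Δθ = θ₂ − θ₁ = -40.5°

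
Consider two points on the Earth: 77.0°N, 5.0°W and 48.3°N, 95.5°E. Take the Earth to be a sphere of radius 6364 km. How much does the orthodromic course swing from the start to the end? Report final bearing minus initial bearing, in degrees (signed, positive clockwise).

+95.6°

Initial bearing θ₁ = atan2(sin Δλ cos φ₂, cos φ₁ sin φ₂ − sin φ₁ cos φ₂ cos Δλ) = 66.38°
Final bearing θ₂ = (initial bearing from the destination back to the start) + 180° = 161.95°
Δθ = θ₂ − θ₁ = +95.6°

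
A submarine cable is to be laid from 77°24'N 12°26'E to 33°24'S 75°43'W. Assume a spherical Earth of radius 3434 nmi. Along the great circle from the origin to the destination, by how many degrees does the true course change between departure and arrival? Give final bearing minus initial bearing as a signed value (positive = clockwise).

-65.1°

Initial bearing θ₁ = atan2(sin Δλ cos φ₂, cos φ₁ sin φ₂ − sin φ₁ cos φ₂ cos Δλ) = 260.05°
Final bearing θ₂ = (initial bearing from the destination back to the start) + 180° = 194.91°
Δθ = θ₂ − θ₁ = -65.1°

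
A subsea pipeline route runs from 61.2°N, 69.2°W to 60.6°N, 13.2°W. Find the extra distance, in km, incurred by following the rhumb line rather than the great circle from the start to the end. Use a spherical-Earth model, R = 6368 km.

93 km

Great circle: cos σ = sin φ₁ sin φ₂ + cos φ₁ cos φ₂ cos Δλ,  σ = 0.4608 rad → d_gc = 2934.4 km
Rhumb line: Δψ = -0.0215, q = Δφ/Δψ = 0.4863, d_rh = R√(Δφ²+q²Δλ²) = 3027.6 km
Excess = 3027.6 − 2934.4 = 93.2 ≈ 93 km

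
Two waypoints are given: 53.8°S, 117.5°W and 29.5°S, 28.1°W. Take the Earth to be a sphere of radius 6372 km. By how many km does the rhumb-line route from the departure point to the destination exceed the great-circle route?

400 km

Great circle: cos σ = sin φ₁ sin φ₂ + cos φ₁ cos φ₂ cos Δλ,  σ = 1.1563 rad → d_gc = 7367.8 km
Rhumb line: Δψ = +0.5790, q = Δφ/Δψ = 0.7325, d_rh = R√(Δφ²+q²Δλ²) = 7768.0 km
Excess = 7768.0 − 7367.8 = 400.2 ≈ 400 km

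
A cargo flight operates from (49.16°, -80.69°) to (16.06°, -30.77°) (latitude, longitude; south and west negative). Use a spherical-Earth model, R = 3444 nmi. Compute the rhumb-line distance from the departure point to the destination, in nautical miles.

Δψ = ln[tan(π/4+φ₂/2)/tan(π/4+φ₁/2)] = -0.7040;  Δφ = -0.5777 rad,  Δλ = +0.8713 rad
q = Δφ/Δψ = 0.8206
d = R·√(Δφ² + q²Δλ²) = 3444·0.91917 = 3166 nmi

3166 nmi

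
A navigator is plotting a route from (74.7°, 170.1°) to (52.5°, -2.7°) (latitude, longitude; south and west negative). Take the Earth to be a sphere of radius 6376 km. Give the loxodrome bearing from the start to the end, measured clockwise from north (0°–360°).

252.9°

Δψ = ln[tan(π/4+φ₂/2)/tan(π/4+φ₁/2)] = -0.9271
Δλ = -3.0159 rad (taken the short way round)
course = atan2(Δλ, Δψ) = 252.91°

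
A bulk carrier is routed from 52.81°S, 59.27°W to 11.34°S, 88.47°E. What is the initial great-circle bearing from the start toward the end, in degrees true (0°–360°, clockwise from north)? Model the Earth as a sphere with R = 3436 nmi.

146.1°

θ = atan2( sin Δλ·cos φ₂ ,  cos φ₁ sin φ₂ − sin φ₁ cos φ₂ cos Δλ )
  = atan2(+0.5233, -0.7794) = 146.12°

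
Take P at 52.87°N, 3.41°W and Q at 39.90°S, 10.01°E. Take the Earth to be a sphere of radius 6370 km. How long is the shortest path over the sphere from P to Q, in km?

10395 km

cos σ = sin φ₁ sin φ₂ + cos φ₁ cos φ₂ cos Δλ
      = sin(52.87°)sin(-39.90°) + cos(52.87°)cos(-39.90°)cos(13.42°) = -0.0610
σ = 93.496° → d = Rσ = 6370·1.63181 = 10395 km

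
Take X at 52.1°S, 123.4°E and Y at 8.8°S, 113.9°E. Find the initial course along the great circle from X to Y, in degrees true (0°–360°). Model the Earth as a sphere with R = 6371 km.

346.4°

N = sin Δλ·cos φ₂ = -0.1631;  D = cos φ₁ sin φ₂ − sin φ₁ cos φ₂ cos Δλ = +0.6751
initial course = atan2(N, D) = 346.42°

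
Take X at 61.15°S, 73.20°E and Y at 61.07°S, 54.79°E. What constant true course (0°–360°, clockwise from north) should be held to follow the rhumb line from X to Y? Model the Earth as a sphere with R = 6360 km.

270.5°

Δψ = ln[tan(π/4+φ₂/2)/tan(π/4+φ₁/2)] = +0.0029
Δλ = -0.3213 rad (taken the short way round)
course = atan2(Δλ, Δψ) = 270.52°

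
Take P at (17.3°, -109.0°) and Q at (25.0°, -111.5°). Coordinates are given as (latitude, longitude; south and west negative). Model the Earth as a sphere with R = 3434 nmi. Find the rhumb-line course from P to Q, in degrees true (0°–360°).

Δψ = ln[tan(π/4+φ₂/2)/tan(π/4+φ₁/2)] = +0.1442
Δλ = -0.0436 rad (taken the short way round)
course = atan2(Δλ, Δψ) = 343.17°

343.2°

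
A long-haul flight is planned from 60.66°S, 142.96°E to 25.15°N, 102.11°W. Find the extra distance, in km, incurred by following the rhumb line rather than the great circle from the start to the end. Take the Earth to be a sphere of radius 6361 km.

538 km

Great circle: cos σ = sin φ₁ sin φ₂ + cos φ₁ cos φ₂ cos Δλ,  σ = 2.1621 rad → d_gc = 13753.0 km
Rhumb line: Δψ = +1.7940, q = Δφ/Δψ = 0.8348, d_rh = R√(Δφ²+q²Δλ²) = 14290.6 km
Excess = 14290.6 − 13753.0 = 537.6 ≈ 538 km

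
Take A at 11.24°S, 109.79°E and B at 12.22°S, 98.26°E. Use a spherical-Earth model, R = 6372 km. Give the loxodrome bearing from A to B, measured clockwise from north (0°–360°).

265.0°

Δψ = ln[tan(π/4+φ₂/2)/tan(π/4+φ₁/2)] = -0.0175
Δλ = -0.2012 rad (taken the short way round)
course = atan2(Δλ, Δψ) = 265.04°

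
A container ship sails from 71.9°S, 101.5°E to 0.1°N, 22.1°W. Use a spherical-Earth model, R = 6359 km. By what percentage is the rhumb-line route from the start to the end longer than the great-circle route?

11.0%

Great circle: σ = 1.7453 rad → d_gc = Rσ = 11098.1 km
Rhumb: Δφ = +1.2566, Δλ = -2.1572, Δψ = +1.8388, q = Δφ/Δψ = 0.6834 → d_rh = R√(Δφ²+q²Δλ²) = 12318.2 km
Excess = (12318.2 − 11098.1) / 11098.1 = 1220.1 / 11098.1 = 10.99% ≈ 11.0%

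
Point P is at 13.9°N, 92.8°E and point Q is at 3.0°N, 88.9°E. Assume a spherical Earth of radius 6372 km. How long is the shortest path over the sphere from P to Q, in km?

1286 km

Haversine: a = sin²(Δφ/2)+cos φ₁ cos φ₂ sin²(Δλ/2) = 0.01014;  σ = 2·atan2(√a,√(1−a))
σ = 11.560° → d = Rσ = 6372·0.20177 = 1286 km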